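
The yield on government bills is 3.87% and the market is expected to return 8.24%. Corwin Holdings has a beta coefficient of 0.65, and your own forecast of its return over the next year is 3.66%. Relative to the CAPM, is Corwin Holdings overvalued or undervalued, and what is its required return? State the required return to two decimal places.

MRP = 8.24% − 3.87% = 4.37%
Required return = R_f + β·MRP = 3.87% + 0.65 × 4.37% = 6.71%
Forecast 3.66% < required 6.71% → the stock plots below the SML → overvalued.

Overvalued; required return 6.71%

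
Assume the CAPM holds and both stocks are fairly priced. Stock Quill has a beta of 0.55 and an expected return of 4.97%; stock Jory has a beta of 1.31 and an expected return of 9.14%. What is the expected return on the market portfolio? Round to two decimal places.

7.44%

Both satisfy E(R) = R_f + β·MRP, so the slope of the SML is
MRP = (9.14% − 4.97%) / (1.31 − 0.55) = 4.17% / 0.76 = 5.4868%
R_f = E(R_Quill) − β_Quill·MRP = 4.97% − 0.55 × 5.4868% = 1.9523%
E(R_m) = R_f + MRP = 1.9523% + 5.4868% = 7.44%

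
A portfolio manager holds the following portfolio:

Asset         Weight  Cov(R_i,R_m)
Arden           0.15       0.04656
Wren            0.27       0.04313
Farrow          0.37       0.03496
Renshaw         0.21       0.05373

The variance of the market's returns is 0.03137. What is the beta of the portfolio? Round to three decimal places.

β_Arden = 0.04656 / 0.03137 = 1.4842
β_Wren = 0.04313 / 0.03137 = 1.3749
β_Farrow = 0.03496 / 0.03137 = 1.1144
β_Renshaw = 0.05373 / 0.03137 = 1.7128
β_P = Σ w_i β_i = 0.15×1.4842 + 0.27×1.3749 + 0.37×1.1144 + 0.21×1.7128 = 1.3659

1.366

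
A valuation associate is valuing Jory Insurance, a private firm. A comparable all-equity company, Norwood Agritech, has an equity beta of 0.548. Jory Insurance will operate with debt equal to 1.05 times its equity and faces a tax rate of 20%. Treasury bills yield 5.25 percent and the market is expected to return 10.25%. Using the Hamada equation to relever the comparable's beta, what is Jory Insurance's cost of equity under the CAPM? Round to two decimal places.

10.29%

β_L = β_U × [1 + (1 − t)(D/E)] = 0.548 × [1 + (1 − 0.20) × 1.05]
    = 0.548 × [1 + 0.80 × 1.05] = 0.548 × 1.8400 = 1.0083
MRP = 10.25% − 5.25% = 5.00%
E(R) = R_f + β_L × MRP = 5.25% + 1.0083 × 5.00% = 10.29%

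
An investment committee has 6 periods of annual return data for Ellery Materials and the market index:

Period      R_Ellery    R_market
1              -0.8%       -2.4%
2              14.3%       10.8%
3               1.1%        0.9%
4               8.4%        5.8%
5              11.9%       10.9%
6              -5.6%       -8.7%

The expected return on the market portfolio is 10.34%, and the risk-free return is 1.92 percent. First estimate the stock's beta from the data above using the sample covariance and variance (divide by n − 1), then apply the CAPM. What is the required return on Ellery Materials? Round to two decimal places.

10.30%

Mean R_i = (-0.8 + 14.3 + 1.1 + 8.4 + 11.9 − 5.6) / 6 = 4.8833%
Mean R_m = (-2.4 + 10.8 + 0.9 + 5.8 + 10.9 − 8.7) / 6 = 2.8833%
Σ(R_i − R̄_i)(R_m − R̄_m) = 300.0183  ⇒  Cov = 300.0183 / 5 = 60.0037
Σ(R_m − R̄_m)² = 301.4683  ⇒  Var(R_m) = 301.4683 / 5 = 60.2937
β = Cov / Var(R_m) = 60.0037 / 60.2937 = 0.9952
MRP = 10.34% − 1.92% = 8.42%
E(R) = R_f + β × MRP = 1.92% + 0.9952 × 8.42% = 10.30%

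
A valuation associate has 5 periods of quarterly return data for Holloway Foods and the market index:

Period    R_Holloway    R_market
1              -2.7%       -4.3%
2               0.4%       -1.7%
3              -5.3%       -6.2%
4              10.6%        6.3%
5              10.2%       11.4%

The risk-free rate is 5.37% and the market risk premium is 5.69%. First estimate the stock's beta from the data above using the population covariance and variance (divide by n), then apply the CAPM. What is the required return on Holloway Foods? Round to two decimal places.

10.78%

Mean R_i = (-2.7 + 0.4 − 5.3 + 10.6 + 10.2) / 5 = 2.6400%
Mean R_m = (-4.3 − 1.7 − 6.2 + 6.3 + 11.4) / 5 = 1.1000%
Σ(R_i − R̄_i)(R_m − R̄_m) = 212.3300  ⇒  Cov = 212.3300 / 5 = 42.4660
Σ(R_m − R̄_m)² = 223.4200  ⇒  Var(R_m) = 223.4200 / 5 = 44.6840
β = Cov / Var(R_m) = 42.4660 / 44.6840 = 0.9504
E(R) = R_f + β × MRP = 5.37% + 0.9504 × 5.69% = 10.78%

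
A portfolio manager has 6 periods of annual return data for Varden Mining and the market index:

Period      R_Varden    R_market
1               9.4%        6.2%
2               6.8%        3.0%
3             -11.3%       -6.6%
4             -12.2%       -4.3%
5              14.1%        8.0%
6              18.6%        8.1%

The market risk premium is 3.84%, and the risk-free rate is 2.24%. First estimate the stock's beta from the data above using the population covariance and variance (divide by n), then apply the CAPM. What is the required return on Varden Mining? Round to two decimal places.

Mean R_i = (9.4 + 6.8 − 11.3 − 12.2 + 14.1 + 18.6) / 6 = 4.2333%
Mean R_m = (6.2 + 3.0 − 6.6 − 4.3 + 8.0 + 8.1) / 6 = 2.4000%
Σ(R_i − R̄_i)(R_m − R̄_m) = 408.2200  ⇒  Cov = 408.2200 / 6 = 68.0367
Σ(R_m − R̄_m)² = 204.5400  ⇒  Var(R_m) = 204.5400 / 6 = 34.0900
β = Cov / Var(R_m) = 68.0367 / 34.0900 = 1.9958
E(R) = R_f + β × MRP = 2.24% + 1.9958 × 3.84% = 9.90%

9.90%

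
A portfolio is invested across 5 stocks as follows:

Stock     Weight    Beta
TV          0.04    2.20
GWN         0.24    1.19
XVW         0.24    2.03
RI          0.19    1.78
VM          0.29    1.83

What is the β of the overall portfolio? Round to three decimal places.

1.730

β_P = Σ w_i β_i = 0.04×2.20 + 0.24×1.19 + 0.24×2.03 + 0.19×1.78 + 0.29×1.83 = 1.7297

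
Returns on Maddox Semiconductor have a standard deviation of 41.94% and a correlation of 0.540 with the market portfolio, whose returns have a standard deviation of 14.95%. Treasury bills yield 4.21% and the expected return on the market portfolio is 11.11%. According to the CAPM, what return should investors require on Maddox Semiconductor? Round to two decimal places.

14.66%

β = ρ × σ_i / σ_m = 0.540 × 41.94% / 14.95% = 1.5149
MRP = 11.11% − 4.21% = 6.90%
E(R) = 4.21% + 1.5149 × 6.90% = 14.66%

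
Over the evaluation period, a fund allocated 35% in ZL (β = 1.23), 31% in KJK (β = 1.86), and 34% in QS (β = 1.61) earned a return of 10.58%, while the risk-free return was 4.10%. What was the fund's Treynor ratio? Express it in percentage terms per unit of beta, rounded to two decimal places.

4.17%

β_P = 0.35×1.23 + 0.31×1.86 + 0.34×1.61 = 1.5545
Treynor = (R_P − R_f) / β_P = (10.58% − 4.10%) / 1.5545 = 6.48% / 1.5545 = 4.17%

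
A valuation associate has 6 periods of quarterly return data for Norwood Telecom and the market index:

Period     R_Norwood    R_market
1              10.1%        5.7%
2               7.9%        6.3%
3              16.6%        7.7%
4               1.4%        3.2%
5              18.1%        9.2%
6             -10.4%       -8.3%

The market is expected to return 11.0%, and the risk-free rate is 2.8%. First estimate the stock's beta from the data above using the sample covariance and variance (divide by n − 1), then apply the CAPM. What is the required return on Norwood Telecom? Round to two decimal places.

15.83%

Mean R_i = (10.1 + 7.9 + 16.6 + 1.4 + 18.1 − 10.4) / 6 = 7.2833%
Mean R_m = (5.7 + 6.3 + 7.7 + 3.2 + 9.2 − 8.3) / 6 = 3.9667%
Σ(R_i − R̄_i)(R_m − R̄_m) = 319.1367  ⇒  Cov = 319.1367 / 5 = 63.8273
Σ(R_m − R̄_m)² = 200.8333  ⇒  Var(R_m) = 200.8333 / 5 = 40.1667
β = Cov / Var(R_m) = 63.8273 / 40.1667 = 1.5891
MRP = 11.0% − 2.8% = 8.20%
E(R) = R_f + β × MRP = 2.8% + 1.5891 × 8.2% = 15.83%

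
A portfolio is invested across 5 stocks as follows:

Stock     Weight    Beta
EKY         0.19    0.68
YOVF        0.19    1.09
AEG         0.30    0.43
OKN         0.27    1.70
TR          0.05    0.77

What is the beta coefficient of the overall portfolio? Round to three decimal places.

β_P = Σ w_i β_i = 0.19×0.68 + 0.19×1.09 + 0.30×0.43 + 0.27×1.70 + 0.05×0.77 = 0.9628

0.963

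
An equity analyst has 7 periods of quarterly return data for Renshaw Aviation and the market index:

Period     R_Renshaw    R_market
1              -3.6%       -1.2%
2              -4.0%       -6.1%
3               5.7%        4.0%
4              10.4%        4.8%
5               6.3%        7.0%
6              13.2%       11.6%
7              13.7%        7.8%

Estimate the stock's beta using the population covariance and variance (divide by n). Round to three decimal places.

1.135

Mean R_i = (-3.6 − 4.0 + 5.7 + 10.4 + 6.3 + 13.2 + 13.7) / 7 = 5.9571%
Mean R_m = (-1.2 − 6.1 + 4.0 + 4.8 + 7.0 + 11.6 + 7.8) / 7 = 3.9857%
Σ(R_i − R̄_i)(R_m − R̄_m) = 239.3157  ⇒  Cov = 239.3157 / 7 = 34.1880
Σ(R_m − R̄_m)² = 210.8886  ⇒  Var(R_m) = 210.8886 / 7 = 30.1269
β = Cov / Var(R_m) = 34.1880 / 30.1269 = 1.1348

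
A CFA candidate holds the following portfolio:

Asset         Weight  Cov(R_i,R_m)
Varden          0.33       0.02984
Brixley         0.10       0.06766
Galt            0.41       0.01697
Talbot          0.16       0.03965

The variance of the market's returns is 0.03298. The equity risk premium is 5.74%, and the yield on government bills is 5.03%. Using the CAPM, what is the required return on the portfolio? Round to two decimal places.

β_Varden = 0.02984 / 0.03298 = 0.9048
β_Brixley = 0.06766 / 0.03298 = 2.0515
β_Galt = 0.01697 / 0.03298 = 0.5146
β_Talbot = 0.03965 / 0.03298 = 1.2022
β_P = Σ w_i β_i = 0.33×0.9048 + 0.10×2.0515 + 0.41×0.5146 + 0.16×1.2022 = 0.9071
E(R_P) = R_f + β_P × MRP = 5.03% + 0.9071 × 5.74% = 10.24%

10.24%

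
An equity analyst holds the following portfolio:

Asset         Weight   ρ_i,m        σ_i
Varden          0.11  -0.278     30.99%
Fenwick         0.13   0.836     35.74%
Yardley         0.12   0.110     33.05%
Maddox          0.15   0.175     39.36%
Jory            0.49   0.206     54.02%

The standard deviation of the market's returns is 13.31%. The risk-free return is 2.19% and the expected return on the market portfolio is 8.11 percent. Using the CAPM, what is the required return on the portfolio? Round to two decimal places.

β_Varden = -0.278 × 30.99% / 13.31% = -0.6473
β_Fenwick = 0.836 × 35.74% / 13.31% = 2.2448
β_Yardley = 0.110 × 33.05% / 13.31% = 0.2731
β_Maddox = 0.175 × 39.36% / 13.31% = 0.5175
β_Jory = 0.206 × 54.02% / 13.31% = 0.8361
β_P = Σ w_i β_i = 0.11×-0.6473 + 0.13×2.2448 + 0.12×0.2731 + 0.15×0.5175 + 0.49×0.8361 = 0.7407
MRP = 8.11% − 2.19% = 5.92%
E(R_P) = R_f + β_P × MRP = 2.19% + 0.7407 × 5.92% = 6.57%

6.57%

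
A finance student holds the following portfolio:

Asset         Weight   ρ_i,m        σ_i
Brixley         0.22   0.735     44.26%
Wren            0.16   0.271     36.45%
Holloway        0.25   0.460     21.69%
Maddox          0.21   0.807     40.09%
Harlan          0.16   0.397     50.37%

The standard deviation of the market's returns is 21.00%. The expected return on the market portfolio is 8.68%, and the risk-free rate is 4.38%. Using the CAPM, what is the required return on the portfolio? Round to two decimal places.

8.73%

β_Brixley = 0.735 × 44.26% / 21.00% = 1.5491
β_Wren = 0.271 × 36.45% / 21.00% = 0.4704
β_Holloway = 0.460 × 21.69% / 21.00% = 0.4751
β_Maddox = 0.807 × 40.09% / 21.00% = 1.5406
β_Harlan = 0.397 × 50.37% / 21.00% = 0.9522
β_P = Σ w_i β_i = 0.22×1.5491 + 0.16×0.4704 + 0.25×0.4751 + 0.21×1.5406 + 0.16×0.9522 = 1.0107
MRP = 8.68% − 4.38% = 4.30%
E(R_P) = R_f + β_P × MRP = 4.38% + 1.0107 × 4.30% = 8.73%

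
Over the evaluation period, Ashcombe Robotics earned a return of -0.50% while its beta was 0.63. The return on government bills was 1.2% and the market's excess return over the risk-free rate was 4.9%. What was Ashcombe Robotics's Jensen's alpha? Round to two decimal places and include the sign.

CAPM benchmark = R_f + β(R_m − R_f) = 1.2% + 0.63 × 4.9% = 4.2870%
α = actual − benchmark = -0.50% − 4.2870% = -4.79%

-4.79%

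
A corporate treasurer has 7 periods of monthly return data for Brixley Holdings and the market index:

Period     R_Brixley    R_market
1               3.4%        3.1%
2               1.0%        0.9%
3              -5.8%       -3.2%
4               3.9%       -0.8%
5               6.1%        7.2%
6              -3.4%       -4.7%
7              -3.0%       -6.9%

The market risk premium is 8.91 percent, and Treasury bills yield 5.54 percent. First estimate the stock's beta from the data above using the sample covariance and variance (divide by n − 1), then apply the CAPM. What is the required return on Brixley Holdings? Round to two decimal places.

12.46%

Mean R_i = (3.4 + 1.0 − 5.8 + 3.9 + 6.1 − 3.4 − 3.0) / 7 = 0.3143%
Mean R_m = (3.1 + 0.9 − 3.2 − 0.8 + 7.2 − 4.7 − 6.9) / 7 = -0.6286%
Σ(R_i − R̄_i)(R_m − R̄_m) = 108.8629  ⇒  Cov = 108.8629 / 6 = 18.1438
Σ(R_m − R̄_m)² = 140.0743  ⇒  Var(R_m) = 140.0743 / 6 = 23.3457
β = Cov / Var(R_m) = 18.1438 / 23.3457 = 0.7772
E(R) = R_f + β × MRP = 5.54% + 0.7772 × 8.91% = 12.46%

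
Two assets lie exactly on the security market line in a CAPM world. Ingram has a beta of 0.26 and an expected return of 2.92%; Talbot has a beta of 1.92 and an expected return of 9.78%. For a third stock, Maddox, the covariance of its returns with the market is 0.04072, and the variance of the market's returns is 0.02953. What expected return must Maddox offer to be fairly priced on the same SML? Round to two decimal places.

7.54%

MRP = (9.78% − 2.92%) / (1.92 − 0.26) = 4.1325%
R_f = 2.92% − 0.26 × 4.1325% = 1.8456%
β_Maddox = Cov / Var(R_m) = 0.04072 / 0.02953 = 1.3789
E(R_Maddox) = R_f + β × MRP = 1.8456% + 1.3789 × 4.1325% = 7.54%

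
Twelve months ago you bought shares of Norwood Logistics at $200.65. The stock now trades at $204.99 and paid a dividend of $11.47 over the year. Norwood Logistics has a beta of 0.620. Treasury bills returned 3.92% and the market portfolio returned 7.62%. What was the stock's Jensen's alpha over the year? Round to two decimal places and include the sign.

+1.67%

Realised HPR = (P1 + D1 − P0) / P0 = (204.99 + 11.47 − 200.65) / 200.65 = 15.81 / 200.65 = 7.8794%
MRP = 7.62% − 3.92% = 3.70%
CAPM required = R_f + β·MRP = 3.92% + 0.620 × 3.70% = 6.21400%
α = realised − required = 7.8794% − 6.21400% = +1.67%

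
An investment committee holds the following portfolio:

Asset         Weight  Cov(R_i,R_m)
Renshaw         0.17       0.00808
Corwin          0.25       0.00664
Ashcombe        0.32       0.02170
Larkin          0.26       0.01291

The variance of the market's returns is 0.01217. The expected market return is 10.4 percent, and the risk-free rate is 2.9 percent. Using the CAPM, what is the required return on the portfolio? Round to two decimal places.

11.12%

β_Renshaw = 0.00808 / 0.01217 = 0.6639
β_Corwin = 0.00664 / 0.01217 = 0.5456
β_Ashcombe = 0.02170 / 0.01217 = 1.7831
β_Larkin = 0.01291 / 0.01217 = 1.0608
β_P = Σ w_i β_i = 0.17×0.6639 + 0.25×0.5456 + 0.32×1.7831 + 0.26×1.0608 = 1.0957
MRP = 10.4% − 2.9% = 7.50%
E(R_P) = R_f + β_P × MRP = 2.9% + 1.0957 × 7.5% = 11.12%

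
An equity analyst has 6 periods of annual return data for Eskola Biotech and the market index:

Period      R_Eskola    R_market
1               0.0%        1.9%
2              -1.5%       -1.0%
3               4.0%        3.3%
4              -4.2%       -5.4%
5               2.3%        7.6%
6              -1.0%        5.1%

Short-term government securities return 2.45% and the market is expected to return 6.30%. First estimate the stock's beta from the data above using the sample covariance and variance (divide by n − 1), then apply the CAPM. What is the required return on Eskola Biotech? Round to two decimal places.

4.28%

Mean R_i = (0.0 − 1.5 + 4.0 − 4.2 + 2.3 − 1.0) / 6 = -0.0667%
Mean R_m = (1.9 − 1.0 + 3.3 − 5.4 + 7.6 + 5.1) / 6 = 1.9167%
Σ(R_i − R̄_i)(R_m − R̄_m) = 50.5267  ⇒  Cov = 50.5267 / 5 = 10.1053
Σ(R_m − R̄_m)² = 106.3883  ⇒  Var(R_m) = 106.3883 / 5 = 21.2777
β = Cov / Var(R_m) = 10.1053 / 21.2777 = 0.4749
MRP = 6.30% − 2.45% = 3.85%
E(R) = R_f + β × MRP = 2.45% + 0.4749 × 3.85% = 4.28%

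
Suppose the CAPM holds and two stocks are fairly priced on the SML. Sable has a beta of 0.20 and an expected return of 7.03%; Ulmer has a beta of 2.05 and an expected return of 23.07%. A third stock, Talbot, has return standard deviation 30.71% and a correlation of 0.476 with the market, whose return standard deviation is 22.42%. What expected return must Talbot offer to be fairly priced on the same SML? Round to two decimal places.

MRP = (23.07% − 7.03%) / (2.05 − 0.20) = 8.6703%
R_f = 7.03% − 0.20 × 8.6703% = 5.2959%
β_Talbot = ρ·σ_i/σ_m = 0.476 × 30.71 / 22.42 = 0.6520
E(R_Talbot) = R_f + β × MRP = 5.2959% + 0.6520 × 8.6703% = 10.95%

10.95%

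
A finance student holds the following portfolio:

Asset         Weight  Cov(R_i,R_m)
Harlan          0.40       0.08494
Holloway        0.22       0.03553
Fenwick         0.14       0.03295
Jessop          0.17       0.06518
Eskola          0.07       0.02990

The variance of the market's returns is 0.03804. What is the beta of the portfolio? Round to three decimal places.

1.566

β_Harlan = 0.08494 / 0.03804 = 2.2329
β_Holloway = 0.03553 / 0.03804 = 0.9340
β_Fenwick = 0.03295 / 0.03804 = 0.8662
β_Jessop = 0.06518 / 0.03804 = 1.7135
β_Eskola = 0.02990 / 0.03804 = 0.7860
β_P = Σ w_i β_i = 0.40×2.2329 + 0.22×0.9340 + 0.14×0.8662 + 0.17×1.7135 + 0.07×0.7860 = 1.5662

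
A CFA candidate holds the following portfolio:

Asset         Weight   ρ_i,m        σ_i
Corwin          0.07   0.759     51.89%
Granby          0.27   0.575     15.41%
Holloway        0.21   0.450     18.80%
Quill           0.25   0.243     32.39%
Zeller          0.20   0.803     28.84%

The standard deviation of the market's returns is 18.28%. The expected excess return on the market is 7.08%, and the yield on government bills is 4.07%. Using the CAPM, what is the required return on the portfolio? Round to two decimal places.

β_Corwin = 0.759 × 51.89% / 18.28% = 2.1545
β_Granby = 0.575 × 15.41% / 18.28% = 0.4847
β_Holloway = 0.450 × 18.80% / 18.28% = 0.4628
β_Quill = 0.243 × 32.39% / 18.28% = 0.4306
β_Zeller = 0.803 × 28.84% / 18.28% = 1.2669
β_P = Σ w_i β_i = 0.07×2.1545 + 0.27×0.4847 + 0.21×0.4628 + 0.25×0.4306 + 0.20×1.2669 = 0.7399
E(R_P) = R_f + β_P × MRP = 4.07% + 0.7399 × 7.08% = 9.31%

9.31%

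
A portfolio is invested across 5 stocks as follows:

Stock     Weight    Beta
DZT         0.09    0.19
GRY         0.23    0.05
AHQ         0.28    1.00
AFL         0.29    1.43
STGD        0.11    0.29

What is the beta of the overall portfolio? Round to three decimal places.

β_P = Σ w_i β_i = 0.09×0.19 + 0.23×0.05 + 0.28×1.00 + 0.29×1.43 + 0.11×0.29 = 0.7552

0.755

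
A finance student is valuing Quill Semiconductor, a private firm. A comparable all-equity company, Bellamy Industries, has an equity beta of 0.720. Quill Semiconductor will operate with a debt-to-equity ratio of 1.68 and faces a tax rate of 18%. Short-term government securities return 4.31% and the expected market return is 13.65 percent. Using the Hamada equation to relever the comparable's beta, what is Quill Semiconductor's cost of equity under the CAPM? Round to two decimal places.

β_L = β_U × [1 + (1 − t)(D/E)] = 0.720 × [1 + (1 − 0.18) × 1.68]
    = 0.720 × [1 + 0.82 × 1.68] = 0.720 × 2.3776 = 1.7119
MRP = 13.65% − 4.31% = 9.34%
E(R) = R_f + β_L × MRP = 4.31% + 1.7119 × 9.34% = 20.30%

20.30%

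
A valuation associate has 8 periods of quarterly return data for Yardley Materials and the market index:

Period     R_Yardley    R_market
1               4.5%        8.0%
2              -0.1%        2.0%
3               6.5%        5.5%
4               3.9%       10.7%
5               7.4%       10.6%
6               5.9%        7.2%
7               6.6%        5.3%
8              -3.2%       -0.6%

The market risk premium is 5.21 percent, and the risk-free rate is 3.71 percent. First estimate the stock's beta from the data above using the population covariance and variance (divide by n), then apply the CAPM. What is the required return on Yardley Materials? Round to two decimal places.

Mean R_i = (4.5 − 0.1 + 6.5 + 3.9 + 7.4 + 5.9 + 6.6 − 3.2) / 8 = 3.9375%
Mean R_m = (8.0 + 2.0 + 5.5 + 10.7 + 10.6 + 7.2 + 5.3 − 0.6) / 8 = 6.0875%
Σ(R_i − R̄_i)(R_m − R̄_m) = 79.3438  ⇒  Cov = 79.3438 / 8 = 9.9180
Σ(R_m − R̄_m)² = 108.9288  ⇒  Var(R_m) = 108.9288 / 8 = 13.6161
β = Cov / Var(R_m) = 9.9180 / 13.6161 = 0.7284
E(R) = R_f + β × MRP = 3.71% + 0.7284 × 5.21% = 7.50%

7.50%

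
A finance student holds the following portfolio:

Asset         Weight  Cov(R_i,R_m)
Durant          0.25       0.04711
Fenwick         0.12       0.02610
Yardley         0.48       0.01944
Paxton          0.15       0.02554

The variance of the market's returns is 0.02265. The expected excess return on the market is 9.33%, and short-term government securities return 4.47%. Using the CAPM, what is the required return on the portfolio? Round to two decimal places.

16.03%

β_Durant = 0.04711 / 0.02265 = 2.0799
β_Fenwick = 0.02610 / 0.02265 = 1.1523
β_Yardley = 0.01944 / 0.02265 = 0.8583
β_Paxton = 0.02554 / 0.02265 = 1.1276
β_P = Σ w_i β_i = 0.25×2.0799 + 0.12×1.1523 + 0.48×0.8583 + 0.15×1.1276 = 1.2394
E(R_P) = R_f + β_P × MRP = 4.47% + 1.2394 × 9.33% = 16.03%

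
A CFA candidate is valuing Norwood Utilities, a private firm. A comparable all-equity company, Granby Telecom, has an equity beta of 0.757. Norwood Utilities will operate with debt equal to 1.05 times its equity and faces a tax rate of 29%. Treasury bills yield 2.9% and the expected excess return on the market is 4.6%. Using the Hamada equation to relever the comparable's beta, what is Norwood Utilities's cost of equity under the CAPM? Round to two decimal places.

β_L = β_U × [1 + (1 − t)(D/E)] = 0.757 × [1 + (1 − 0.29) × 1.05]
    = 0.757 × [1 + 0.71 × 1.05] = 0.757 × 1.7455 = 1.3213
E(R) = R_f + β_L × MRP = 2.9% + 1.3213 × 4.6% = 8.98%

8.98%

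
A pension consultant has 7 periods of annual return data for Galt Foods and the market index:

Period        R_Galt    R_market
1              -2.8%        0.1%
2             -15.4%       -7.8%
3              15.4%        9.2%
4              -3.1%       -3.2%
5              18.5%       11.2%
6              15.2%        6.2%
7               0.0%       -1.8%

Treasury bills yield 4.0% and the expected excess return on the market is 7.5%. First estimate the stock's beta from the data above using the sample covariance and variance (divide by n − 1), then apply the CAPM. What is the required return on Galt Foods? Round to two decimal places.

17.15%

Mean R_i = (-2.8 − 15.4 + 15.4 − 3.1 + 18.5 + 15.2 + 0.0) / 7 = 3.9714%
Mean R_m = (0.1 − 7.8 + 9.2 − 3.2 + 11.2 + 6.2 − 1.8) / 7 = 1.9857%
Σ(R_i − R̄_i)(R_m − R̄_m) = 517.6771  ⇒  Cov = 517.6771 / 6 = 86.2795
Σ(R_m − R̄_m)² = 295.2486  ⇒  Var(R_m) = 295.2486 / 6 = 49.2081
β = Cov / Var(R_m) = 86.2795 / 49.2081 = 1.7534
E(R) = R_f + β × MRP = 4.0% + 1.7534 × 7.5% = 17.15%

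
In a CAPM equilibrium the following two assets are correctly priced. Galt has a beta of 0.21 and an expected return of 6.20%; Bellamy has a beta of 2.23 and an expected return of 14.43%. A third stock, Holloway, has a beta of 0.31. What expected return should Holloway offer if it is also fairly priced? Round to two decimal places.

MRP (SML slope) = (14.43% − 6.20%) / (2.23 − 0.21) = 8.23% / 2.02 = 4.0743%
R_f (intercept) = 6.20% − 0.21 × 4.0743% = 5.3444%
E(R_Holloway) = R_f + β × MRP = 5.3444% + 0.31 × 4.0743% = 6.61%

6.61%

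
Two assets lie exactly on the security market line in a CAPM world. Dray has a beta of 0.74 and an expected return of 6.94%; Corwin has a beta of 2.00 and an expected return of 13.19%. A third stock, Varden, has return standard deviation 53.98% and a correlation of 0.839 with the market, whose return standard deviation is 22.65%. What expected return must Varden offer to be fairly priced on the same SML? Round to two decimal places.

MRP = (13.19% − 6.94%) / (2.00 − 0.74) = 4.9603%
R_f = 6.94% − 0.74 × 4.9603% = 3.2694%
β_Varden = ρ·σ_i/σ_m = 0.839 × 53.98 / 22.65 = 1.9995
E(R_Varden) = R_f + β × MRP = 3.2694% + 1.9995 × 4.9603% = 13.19%

13.19%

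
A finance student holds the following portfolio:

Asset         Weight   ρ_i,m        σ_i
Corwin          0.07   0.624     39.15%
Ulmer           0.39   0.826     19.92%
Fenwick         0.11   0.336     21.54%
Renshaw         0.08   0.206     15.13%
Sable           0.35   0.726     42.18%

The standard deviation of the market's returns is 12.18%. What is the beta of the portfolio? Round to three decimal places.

1.633

β_Corwin = 0.624 × 39.15% / 12.18% = 2.0057
β_Ulmer = 0.826 × 19.92% / 12.18% = 1.3509
β_Fenwick = 0.336 × 21.54% / 12.18% = 0.5942
β_Renshaw = 0.206 × 15.13% / 12.18% = 0.2559
β_Sable = 0.726 × 42.18% / 12.18% = 2.5142
β_P = Σ w_i β_i = 0.07×2.0057 + 0.39×1.3509 + 0.11×0.5942 + 0.08×0.2559 + 0.35×2.5142 = 1.6331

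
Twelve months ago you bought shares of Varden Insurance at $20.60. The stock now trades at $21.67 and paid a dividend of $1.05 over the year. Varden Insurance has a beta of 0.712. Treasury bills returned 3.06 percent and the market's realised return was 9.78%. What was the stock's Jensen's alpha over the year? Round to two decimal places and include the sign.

+2.45%

Realised HPR = (P1 + D1 − P0) / P0 = (21.67 + 1.05 − 20.60) / 20.60 = 2.12 / 20.60 = 10.2913%
MRP = 9.78% − 3.06% = 6.72%
CAPM required = R_f + β·MRP = 3.06% + 0.712 × 6.72% = 7.84464%
α = realised − required = 10.2913% − 7.84464% = +2.45%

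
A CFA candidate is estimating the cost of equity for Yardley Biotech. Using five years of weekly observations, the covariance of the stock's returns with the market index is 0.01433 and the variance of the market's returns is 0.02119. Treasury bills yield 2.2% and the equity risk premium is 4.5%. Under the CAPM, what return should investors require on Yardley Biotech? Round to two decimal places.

5.24%

β = Cov(R_i, R_m) / Var(R_m) = 0.01433 / 0.02119 = 0.6763
E(R) = R_f + β × MRP = 2.2% + 0.6763 × 4.5% = 5.24%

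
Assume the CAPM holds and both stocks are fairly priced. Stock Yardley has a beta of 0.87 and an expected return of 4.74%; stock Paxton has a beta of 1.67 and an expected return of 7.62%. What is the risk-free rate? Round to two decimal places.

Both satisfy E(R) = R_f + β·MRP, so the slope of the SML is
MRP = (7.62% − 4.74%) / (1.67 − 0.87) = 2.88% / 0.80 = 3.6000%
R_f = E(R_Yardley) − β_Yardley·MRP = 4.74% − 0.87 × 3.6000% = 1.6080%

1.61%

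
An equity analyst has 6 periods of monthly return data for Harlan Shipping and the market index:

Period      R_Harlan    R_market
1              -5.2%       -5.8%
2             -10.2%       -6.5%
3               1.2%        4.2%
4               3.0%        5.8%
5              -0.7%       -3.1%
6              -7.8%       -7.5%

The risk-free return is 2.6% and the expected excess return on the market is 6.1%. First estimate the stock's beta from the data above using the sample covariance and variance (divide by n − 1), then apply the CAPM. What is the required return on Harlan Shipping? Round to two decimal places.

Mean R_i = (-5.2 − 10.2 + 1.2 + 3.0 − 0.7 − 7.8) / 6 = -3.2833%
Mean R_m = (-5.8 − 6.5 + 4.2 + 5.8 − 3.1 − 7.5) / 6 = -2.1500%
Σ(R_i − R̄_i)(R_m − R̄_m) = 137.2150  ⇒  Cov = 137.2150 / 5 = 27.4430
Σ(R_m − R̄_m)² = 165.2950  ⇒  Var(R_m) = 165.2950 / 5 = 33.0590
β = Cov / Var(R_m) = 27.4430 / 33.0590 = 0.8301
E(R) = R_f + β × MRP = 2.6% + 0.8301 × 6.1% = 7.66%

7.66%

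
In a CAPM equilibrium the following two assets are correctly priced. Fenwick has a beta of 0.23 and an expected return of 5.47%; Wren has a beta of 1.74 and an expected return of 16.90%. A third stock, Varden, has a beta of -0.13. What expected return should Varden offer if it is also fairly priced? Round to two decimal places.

2.74%

MRP (SML slope) = (16.90% − 5.47%) / (1.74 − 0.23) = 11.43% / 1.51 = 7.5695%
R_f (intercept) = 5.47% − 0.23 × 7.5695% = 3.7290%
E(R_Varden) = R_f + β × MRP = 3.7290% + -0.13 × 7.5695% = 2.74%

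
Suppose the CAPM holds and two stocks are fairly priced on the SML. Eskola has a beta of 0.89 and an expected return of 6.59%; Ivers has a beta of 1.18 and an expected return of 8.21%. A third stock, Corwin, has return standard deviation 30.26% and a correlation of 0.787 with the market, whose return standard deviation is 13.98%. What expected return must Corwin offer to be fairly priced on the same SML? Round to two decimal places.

MRP = (8.21% − 6.59%) / (1.18 − 0.89) = 5.5862%
R_f = 6.59% − 0.89 × 5.5862% = 1.6183%
β_Corwin = ρ·σ_i/σ_m = 0.787 × 30.26 / 13.98 = 1.7035
E(R_Corwin) = R_f + β × MRP = 1.6183% + 1.7035 × 5.5862% = 11.13%

11.13%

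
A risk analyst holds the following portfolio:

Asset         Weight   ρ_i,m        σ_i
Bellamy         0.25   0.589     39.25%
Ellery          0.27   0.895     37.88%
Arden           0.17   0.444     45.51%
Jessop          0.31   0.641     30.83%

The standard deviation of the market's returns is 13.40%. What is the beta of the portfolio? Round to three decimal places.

1.828

β_Bellamy = 0.589 × 39.25% / 13.40% = 1.7252
β_Ellery = 0.895 × 37.88% / 13.40% = 2.5300
β_Arden = 0.444 × 45.51% / 13.40% = 1.5079
β_Jessop = 0.641 × 30.83% / 13.40% = 1.4748
β_P = Σ w_i β_i = 0.25×1.7252 + 0.27×2.5300 + 0.17×1.5079 + 0.31×1.4748 = 1.8279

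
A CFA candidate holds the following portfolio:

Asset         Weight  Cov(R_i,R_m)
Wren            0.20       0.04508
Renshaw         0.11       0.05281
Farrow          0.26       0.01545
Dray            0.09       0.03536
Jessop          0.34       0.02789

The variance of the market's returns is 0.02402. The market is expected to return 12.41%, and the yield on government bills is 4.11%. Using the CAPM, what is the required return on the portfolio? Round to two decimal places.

15.00%

β_Wren = 0.04508 / 0.02402 = 1.8768
β_Renshaw = 0.05281 / 0.02402 = 2.1986
β_Farrow = 0.01545 / 0.02402 = 0.6432
β_Dray = 0.03536 / 0.02402 = 1.4721
β_Jessop = 0.02789 / 0.02402 = 1.1611
β_P = Σ w_i β_i = 0.20×1.8768 + 0.11×2.1986 + 0.26×0.6432 + 0.09×1.4721 + 0.34×1.1611 = 1.3117
MRP = 12.41% − 4.11% = 8.30%
E(R_P) = R_f + β_P × MRP = 4.11% + 1.3117 × 8.30% = 15.00%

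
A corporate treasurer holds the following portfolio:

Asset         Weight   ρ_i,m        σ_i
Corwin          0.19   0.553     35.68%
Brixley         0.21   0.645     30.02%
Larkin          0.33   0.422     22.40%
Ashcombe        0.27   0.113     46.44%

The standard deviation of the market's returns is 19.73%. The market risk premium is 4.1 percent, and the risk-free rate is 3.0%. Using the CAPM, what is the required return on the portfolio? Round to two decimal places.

5.57%

β_Corwin = 0.553 × 35.68% / 19.73% = 1.0001
β_Brixley = 0.645 × 30.02% / 19.73% = 0.9814
β_Larkin = 0.422 × 22.40% / 19.73% = 0.4791
β_Ashcombe = 0.113 × 46.44% / 19.73% = 0.2660
β_P = Σ w_i β_i = 0.19×1.0001 + 0.21×0.9814 + 0.33×0.4791 + 0.27×0.2660 = 0.6260
E(R_P) = R_f + β_P × MRP = 3.0% + 0.6260 × 4.1% = 5.57%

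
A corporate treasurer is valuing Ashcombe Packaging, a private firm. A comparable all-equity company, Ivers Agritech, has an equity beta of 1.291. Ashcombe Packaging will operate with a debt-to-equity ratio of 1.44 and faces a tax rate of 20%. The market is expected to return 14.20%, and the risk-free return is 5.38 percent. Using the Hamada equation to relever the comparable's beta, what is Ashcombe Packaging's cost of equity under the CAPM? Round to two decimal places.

29.88%

β_L = β_U × [1 + (1 − t)(D/E)] = 1.291 × [1 + (1 − 0.20) × 1.44]
    = 1.291 × [1 + 0.80 × 1.44] = 1.291 × 2.1520 = 2.7782
MRP = 14.20% − 5.38% = 8.82%
E(R) = R_f + β_L × MRP = 5.38% + 2.7782 × 8.82% = 29.88%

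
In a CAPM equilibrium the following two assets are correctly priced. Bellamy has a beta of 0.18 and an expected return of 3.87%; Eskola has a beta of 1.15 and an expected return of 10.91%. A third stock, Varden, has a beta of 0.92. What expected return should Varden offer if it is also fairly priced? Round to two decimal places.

MRP (SML slope) = (10.91% − 3.87%) / (1.15 − 0.18) = 7.04% / 0.97 = 7.2577%
R_f (intercept) = 3.87% − 0.18 × 7.2577% = 2.5636%
E(R_Varden) = R_f + β × MRP = 2.5636% + 0.92 × 7.2577% = 9.24%

9.24%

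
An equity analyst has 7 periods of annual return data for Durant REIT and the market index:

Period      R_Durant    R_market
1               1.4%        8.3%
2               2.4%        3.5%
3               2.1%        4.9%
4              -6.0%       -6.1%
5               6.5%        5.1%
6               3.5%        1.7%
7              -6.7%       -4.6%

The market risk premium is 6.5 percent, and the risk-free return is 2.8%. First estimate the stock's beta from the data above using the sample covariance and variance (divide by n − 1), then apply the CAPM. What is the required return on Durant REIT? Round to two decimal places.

7.84%

Mean R_i = (1.4 + 2.4 + 2.1 − 6.0 + 6.5 + 3.5 − 6.7) / 7 = 0.4571%
Mean R_m = (8.3 + 3.5 + 4.9 − 6.1 + 5.1 + 1.7 − 4.6) / 7 = 1.8286%
Σ(R_i − R̄_i)(R_m − R̄_m) = 130.9786  ⇒  Cov = 130.9786 / 6 = 21.8298
Σ(R_m − R̄_m)² = 169.0143  ⇒  Var(R_m) = 169.0143 / 6 = 28.1691
β = Cov / Var(R_m) = 21.8298 / 28.1691 = 0.7750
E(R) = R_f + β × MRP = 2.8% + 0.7750 × 6.5% = 7.84%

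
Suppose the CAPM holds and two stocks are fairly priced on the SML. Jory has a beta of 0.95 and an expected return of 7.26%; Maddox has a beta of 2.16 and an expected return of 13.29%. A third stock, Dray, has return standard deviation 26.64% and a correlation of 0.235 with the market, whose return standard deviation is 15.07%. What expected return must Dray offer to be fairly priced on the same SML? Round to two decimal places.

MRP = (13.29% − 7.26%) / (2.16 − 0.95) = 4.9835%
R_f = 7.26% − 0.95 × 4.9835% = 2.5257%
β_Dray = ρ·σ_i/σ_m = 0.235 × 26.64 / 15.07 = 0.4154
E(R_Dray) = R_f + β × MRP = 2.5257% + 0.4154 × 4.9835% = 4.60%

4.60%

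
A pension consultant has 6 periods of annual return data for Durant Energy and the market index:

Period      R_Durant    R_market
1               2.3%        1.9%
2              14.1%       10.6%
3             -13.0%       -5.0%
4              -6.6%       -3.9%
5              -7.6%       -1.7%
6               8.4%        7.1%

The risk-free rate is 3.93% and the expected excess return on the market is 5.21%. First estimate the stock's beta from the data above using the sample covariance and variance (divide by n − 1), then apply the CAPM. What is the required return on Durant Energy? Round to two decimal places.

12.46%

Mean R_i = (2.3 + 14.1 − 13.0 − 6.6 − 7.6 + 8.4) / 6 = -0.4000%
Mean R_m = (1.9 + 10.6 − 5.0 − 3.9 − 1.7 + 7.1) / 6 = 1.5000%
Σ(R_i − R̄_i)(R_m − R̄_m) = 320.7300  ⇒  Cov = 320.7300 / 5 = 64.1460
Σ(R_m − R̄_m)² = 195.9800  ⇒  Var(R_m) = 195.9800 / 5 = 39.1960
β = Cov / Var(R_m) = 64.1460 / 39.1960 = 1.6365
E(R) = R_f + β × MRP = 3.93% + 1.6365 × 5.21% = 12.46%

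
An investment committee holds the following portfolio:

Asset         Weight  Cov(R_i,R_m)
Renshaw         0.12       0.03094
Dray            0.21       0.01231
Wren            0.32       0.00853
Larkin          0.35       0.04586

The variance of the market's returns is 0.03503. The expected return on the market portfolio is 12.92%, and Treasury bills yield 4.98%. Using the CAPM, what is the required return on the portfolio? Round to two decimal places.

β_Renshaw = 0.03094 / 0.03503 = 0.8832
β_Dray = 0.01231 / 0.03503 = 0.3514
β_Wren = 0.00853 / 0.03503 = 0.2435
β_Larkin = 0.04586 / 0.03503 = 1.3092
β_P = Σ w_i β_i = 0.12×0.8832 + 0.21×0.3514 + 0.32×0.2435 + 0.35×1.3092 = 0.7159
MRP = 12.92% − 4.98% = 7.94%
E(R_P) = R_f + β_P × MRP = 4.98% + 0.7159 × 7.94% = 10.66%

10.66%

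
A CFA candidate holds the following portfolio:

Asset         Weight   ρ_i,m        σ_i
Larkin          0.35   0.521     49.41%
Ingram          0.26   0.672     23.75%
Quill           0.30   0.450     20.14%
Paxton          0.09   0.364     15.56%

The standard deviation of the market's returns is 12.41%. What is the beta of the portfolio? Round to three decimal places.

β_Larkin = 0.521 × 49.41% / 12.41% = 2.0743
β_Ingram = 0.672 × 23.75% / 12.41% = 1.2861
β_Quill = 0.450 × 20.14% / 12.41% = 0.7303
β_Paxton = 0.364 × 15.56% / 12.41% = 0.4564
β_P = Σ w_i β_i = 0.35×2.0743 + 0.26×1.2861 + 0.30×0.7303 + 0.09×0.4564 = 1.3206

1.321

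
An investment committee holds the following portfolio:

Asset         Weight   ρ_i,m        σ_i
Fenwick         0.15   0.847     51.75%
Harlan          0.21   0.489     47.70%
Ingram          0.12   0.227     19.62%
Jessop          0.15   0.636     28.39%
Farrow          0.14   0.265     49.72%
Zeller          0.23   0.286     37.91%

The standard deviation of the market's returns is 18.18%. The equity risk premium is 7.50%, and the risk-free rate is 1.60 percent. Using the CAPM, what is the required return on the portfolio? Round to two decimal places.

β_Fenwick = 0.847 × 51.75% / 18.18% = 2.4110
β_Harlan = 0.489 × 47.70% / 18.18% = 1.2830
β_Ingram = 0.227 × 19.62% / 18.18% = 0.2450
β_Jessop = 0.636 × 28.39% / 18.18% = 0.9932
β_Farrow = 0.265 × 49.72% / 18.18% = 0.7247
β_Zeller = 0.286 × 37.91% / 18.18% = 0.5964
β_P = Σ w_i β_i = 0.15×2.4110 + 0.21×1.2830 + 0.12×0.2450 + 0.15×0.9932 + 0.14×0.7247 + 0.23×0.5964 = 1.0481
E(R_P) = R_f + β_P × MRP = 1.60% + 1.0481 × 7.50% = 9.46%

9.46%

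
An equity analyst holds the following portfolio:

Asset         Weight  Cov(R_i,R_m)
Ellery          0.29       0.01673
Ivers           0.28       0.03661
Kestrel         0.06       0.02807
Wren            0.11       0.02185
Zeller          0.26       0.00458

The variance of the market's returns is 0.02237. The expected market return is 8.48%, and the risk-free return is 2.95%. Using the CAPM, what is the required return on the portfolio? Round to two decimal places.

β_Ellery = 0.01673 / 0.02237 = 0.7479
β_Ivers = 0.03661 / 0.02237 = 1.6366
β_Kestrel = 0.02807 / 0.02237 = 1.2548
β_Wren = 0.02185 / 0.02237 = 0.9768
β_Zeller = 0.00458 / 0.02237 = 0.2047
β_P = Σ w_i β_i = 0.29×0.7479 + 0.28×1.6366 + 0.06×1.2548 + 0.11×0.9768 + 0.26×0.2047 = 0.9111
MRP = 8.48% − 2.95% = 5.53%
E(R_P) = R_f + β_P × MRP = 2.95% + 0.9111 × 5.53% = 7.99%

7.99%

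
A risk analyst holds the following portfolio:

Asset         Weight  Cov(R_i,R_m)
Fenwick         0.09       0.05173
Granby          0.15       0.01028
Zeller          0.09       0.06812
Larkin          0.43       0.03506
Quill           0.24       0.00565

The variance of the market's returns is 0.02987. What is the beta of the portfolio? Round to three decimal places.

β_Fenwick = 0.05173 / 0.02987 = 1.7318
β_Granby = 0.01028 / 0.02987 = 0.3442
β_Zeller = 0.06812 / 0.02987 = 2.2805
β_Larkin = 0.03506 / 0.02987 = 1.1738
β_Quill = 0.00565 / 0.02987 = 0.1892
β_P = Σ w_i β_i = 0.09×1.7318 + 0.15×0.3442 + 0.09×2.2805 + 0.43×1.1738 + 0.24×0.1892 = 0.9629

0.963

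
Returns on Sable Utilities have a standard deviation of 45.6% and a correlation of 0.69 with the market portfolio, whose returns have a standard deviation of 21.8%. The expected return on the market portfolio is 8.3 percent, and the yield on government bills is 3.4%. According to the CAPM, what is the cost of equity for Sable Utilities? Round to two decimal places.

β = ρ × σ_i / σ_m = 0.69 × 45.6% / 21.8% = 1.4433
MRP = 8.3% − 3.4% = 4.90%
E(R) = 3.4% + 1.4433 × 4.9% = 10.47%

10.47%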